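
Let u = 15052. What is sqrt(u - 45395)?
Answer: I*sqrt(30343) ≈ 174.19*I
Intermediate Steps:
sqrt(u - 45395) = sqrt(15052 - 45395) = sqrt(-30343) = I*sqrt(30343)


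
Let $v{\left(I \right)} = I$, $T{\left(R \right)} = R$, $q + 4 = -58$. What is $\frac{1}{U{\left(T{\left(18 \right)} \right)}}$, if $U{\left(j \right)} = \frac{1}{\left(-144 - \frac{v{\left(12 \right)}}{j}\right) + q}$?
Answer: $- \frac{620}{3} \approx -206.67$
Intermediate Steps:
$q = -62$ ($q = -4 - 58 = -62$)
$U{\left(j \right)} = \frac{1}{-206 - \frac{12}{j}}$ ($U{\left(j \right)} = \frac{1}{\left(-144 - \frac{12}{j}\right) - 62} = \frac{1}{-206 - \frac{12}{j}}$)
$\frac{1}{U{\left(T{\left(18 \right)} \right)}} = \frac{1}{\left(-1\right) 18 \frac{1}{12 + 206 \cdot 18}} = \frac{1}{\left(-1\right) 18 \frac{1}{12 + 3708}} = \frac{1}{\left(-1\right) 18 \cdot \frac{1}{3720}} = \frac{1}{- \frac{3}{620}} = - \frac{620}{3}$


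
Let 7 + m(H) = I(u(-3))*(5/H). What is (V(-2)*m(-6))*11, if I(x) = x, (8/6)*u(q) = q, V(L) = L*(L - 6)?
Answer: -902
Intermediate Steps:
V(L) = L*(-6 + L)
u(q) = 3*q/4
m(H) = -7 - 45/(4*H) (m(H) = -7 + ((3/4)*(-3))*(5/H) = -7 - 45/(4*H))
(V(-2)*m(-6))*11 = ((-2*(-6 - 2))*(-7 - 45/4/(-6)))*11 = ((-2*(-8))*(-7 - 45/4*(-1/6)))*11 = (16*(-7 + 15/8))*11 = (16*(-41/8))*11 = -82*11 = -902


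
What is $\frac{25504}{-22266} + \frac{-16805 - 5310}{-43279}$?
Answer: $- \frac{305687513}{481825107} \approx -0.63444$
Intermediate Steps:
$\frac{25504}{-22266} + \frac{-16805 - 5310}{-43279} = 25504 \left(- \frac{1}{22266}\right) - - \frac{22115}{43279} = - \frac{12752}{11133} + \frac{22115}{43279} = - \frac{305687513}{481825107}$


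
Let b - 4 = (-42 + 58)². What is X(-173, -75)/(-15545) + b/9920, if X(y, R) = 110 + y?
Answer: 233333/7710320 ≈ 0.030262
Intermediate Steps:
b = 260 (b = 4 + (-42 + 58)² = 4 + 16² = 4 + 256 = 260)
X(-173, -75)/(-15545) + b/9920 = (110 - 173)/(-15545) + 260/9920 = -63*(-1/15545) + 260*(1/9920) = 63/15545 + 13/496 = 233333/7710320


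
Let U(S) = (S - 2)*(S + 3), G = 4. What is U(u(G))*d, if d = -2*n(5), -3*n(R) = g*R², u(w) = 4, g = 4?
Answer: 2800/3 ≈ 933.33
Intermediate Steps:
n(R) = -4*R²/3
U(S) = (-2 + S)*(3 + S)
d = 200/3 (d = -(-8)*5²/3 = -(-8)*25/3 = -2*(-100/3) = 200/3 ≈ 66.667)
U(u(G))*d = (-6 + 4 + 4²)*(200/3) = (-6 + 4 + 16)*(200/3) = 14*(200/3) = 2800/3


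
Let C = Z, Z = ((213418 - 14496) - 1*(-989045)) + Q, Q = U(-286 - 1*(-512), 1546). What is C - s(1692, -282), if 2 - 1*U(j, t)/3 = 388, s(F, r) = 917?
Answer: 1185892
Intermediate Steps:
U(j, t) = -1158 (U(j, t) = 6 - 3*388 = 6 - 1164 = -1158)
Q = -1158
Z = 1186809 (Z = ((213418 - 14496) - 1*(-989045)) - 1158 = (198922 + 989045) - 1158 = 1187967 - 1158 = 1186809)
C = 1186809
C - s(1692, -282) = 1186809 - 1*917 = 1186809 - 917 = 1185892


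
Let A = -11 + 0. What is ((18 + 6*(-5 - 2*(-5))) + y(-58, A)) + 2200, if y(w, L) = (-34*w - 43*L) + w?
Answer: 4635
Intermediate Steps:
A = -11
y(w, L) = -43*L - 33*w (y(w, L) = (-43*L - 34*w) + w = -43*L - 33*w)
((18 + 6*(-5 - 2*(-5))) + y(-58, A)) + 2200 = ((18 + 6*(-5 - 2*(-5))) + (-43*(-11) - 33*(-58))) + 2200 = ((18 + 6*(-5 + 10)) + (473 + 1914)) + 2200 = ((18 + 6*5) + 2387) + 2200 = ((18 + 30) + 2387) + 2200 = (48 + 2387) + 2200 = 2435 + 2200 = 4635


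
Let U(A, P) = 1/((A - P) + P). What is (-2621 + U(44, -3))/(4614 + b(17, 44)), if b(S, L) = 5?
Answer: -115323/203236 ≈ -0.56743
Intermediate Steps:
U(A, P) = 1/A
(-2621 + U(44, -3))/(4614 + b(17, 44)) = (-2621 + 1/44)/(4614 + 5) = (-2621 + 1/44)/4619 = -115323/44*1/4619 = -115323/203236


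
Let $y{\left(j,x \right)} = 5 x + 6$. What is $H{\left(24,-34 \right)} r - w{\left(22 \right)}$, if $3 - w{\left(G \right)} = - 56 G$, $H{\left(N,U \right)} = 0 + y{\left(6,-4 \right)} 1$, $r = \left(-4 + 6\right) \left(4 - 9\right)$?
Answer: $-1095$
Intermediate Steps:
$y{\left(j,x \right)} = 6 + 5 x$
$r = -10$ ($r = 2 \left(-5\right) = -10$)
$H{\left(N,U \right)} = -14$ ($H{\left(N,U \right)} = 0 + \left(6 + 5 \left(-4\right)\right) 1 = 0 + \left(6 - 20\right) 1 = 0 - 14 = -14$)
$w{\left(G \right)} = 3 + 56 G$ ($w{\left(G \right)} = 3 - - 56 G = 3 + 56 G$)
$H{\left(24,-34 \right)} r - w{\left(22 \right)} = \left(-14\right) \left(-10\right) - \left(3 + 56 \cdot 22\right) = 140 - \left(3 + 1232\right) = 140 - 1235 = -1095$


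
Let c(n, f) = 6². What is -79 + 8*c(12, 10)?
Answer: 209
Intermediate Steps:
c(n, f) = 36
-79 + 8*c(12, 10) = -79 + 8*36 = -79 + 288 = 209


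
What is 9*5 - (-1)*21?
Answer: 66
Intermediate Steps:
9*5 - (-1)*21 = 45 - 1*(-21) = 45 + 21 = 66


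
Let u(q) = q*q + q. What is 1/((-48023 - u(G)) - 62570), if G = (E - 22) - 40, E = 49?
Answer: -1/110749 ≈ -9.0294e-6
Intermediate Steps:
G = -13 (G = (49 - 22) - 40 = 27 - 40 = -13)
u(q) = q + q² (u(q) = q² + q = q + q²)
1/((-48023 - u(G)) - 62570) = 1/((-48023 - (-13)*(1 - 13)) - 62570) = 1/((-48023 - (-13)*(-12)) - 62570) = 1/((-48023 - 1*156) - 62570) = 1/((-48023 - 156) - 62570) = 1/(-48179 - 62570) = 1/(-110749) = -1/110749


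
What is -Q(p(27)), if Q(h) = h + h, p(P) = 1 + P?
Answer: -56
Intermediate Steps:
Q(h) = 2*h
-Q(p(27)) = -2*(1 + 27) = -2*28 = -1*56 = -56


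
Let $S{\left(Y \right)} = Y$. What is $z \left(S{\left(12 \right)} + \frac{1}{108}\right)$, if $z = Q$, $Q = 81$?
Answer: $\frac{3891}{4} \approx 972.75$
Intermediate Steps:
$z = 81$
$z \left(S{\left(12 \right)} + \frac{1}{108}\right) = 81 \left(12 + \frac{1}{108}\right) = 81 \cdot \frac{1297}{108} = \frac{3891}{4}$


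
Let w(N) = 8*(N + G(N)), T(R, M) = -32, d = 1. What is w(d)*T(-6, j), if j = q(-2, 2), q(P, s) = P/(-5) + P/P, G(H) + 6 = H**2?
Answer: 1024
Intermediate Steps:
G(H) = -6 + H**2
q(P, s) = 1 - P/5 (q(P, s) = P*(-1/5) + 1 = -P/5 + 1 = 1 - P/5)
j = 7/5 (j = 1 - 1/5*(-2) = 1 + 2/5 = 7/5 ≈ 1.4000)
w(N) = -48 + 8*N + 8*N**2 (w(N) = 8*(N + (-6 + N**2)) = 8*(-6 + N + N**2) = -48 + 8*N + 8*N**2)
w(d)*T(-6, j) = (-48 + 8*1 + 8*1**2)*(-32) = (-48 + 8 + 8*1)*(-32) = (-48 + 8 + 8)*(-32) = -32*(-32) = 1024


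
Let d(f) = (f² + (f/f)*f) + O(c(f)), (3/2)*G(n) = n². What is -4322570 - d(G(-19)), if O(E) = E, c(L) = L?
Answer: -39428746/9 ≈ -4.3810e+6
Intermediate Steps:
G(n) = 2*n²/3
d(f) = f² + 2*f (d(f) = (f² + (f/f)*f) + f = (f² + 1*f) + f = (f² + f) + f = (f + f²) + f = f² + 2*f)
-4322570 - d(G(-19)) = -4322570 - (⅔)*(-19)²*(2 + (⅔)*(-19)²) = -4322570 - (⅔)*361*(2 + (⅔)*361) = -4322570 - 722*(2 + 722/3)/3 = -4322570 - 722*728/(3*3) = -4322570 - 1*525616/9 = -4322570 - 525616/9 = -39428746/9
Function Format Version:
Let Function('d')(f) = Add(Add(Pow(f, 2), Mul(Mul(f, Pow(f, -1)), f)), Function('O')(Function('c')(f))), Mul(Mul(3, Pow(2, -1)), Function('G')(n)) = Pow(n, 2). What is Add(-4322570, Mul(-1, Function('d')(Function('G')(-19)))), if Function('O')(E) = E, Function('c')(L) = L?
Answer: Rational(-39428746, 9) ≈ -4.3810e+6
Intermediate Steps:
Function('G')(n) = Mul(Rational(2, 3), Pow(n, 2))
Function('d')(f) = Add(Pow(f, 2), Mul(2, f)) (Function('d')(f) = Add(Add(Pow(f, 2), Mul(Mul(f, Pow(f, -1)), f)), f) = Add(Add(Pow(f, 2), Mul(1, f)), f) = Add(Add(Pow(f, 2), f), f) = Add(Add(f, Pow(f, 2)), f) = Add(Pow(f, 2), Mul(2, f)))
Add(-4322570, Mul(-1, Function('d')(Function('G')(-19)))) = Add(-4322570, Mul(-1, Mul(Mul(Rational(2, 3), Pow(-19, 2)), Add(2, Mul(Rational(2, 3), Pow(-19, 2)))))) = Add(-4322570, Mul(-1, Mul(Mul(Rational(2, 3), 361), Add(2, Mul(Rational(2, 3), 361))))) = Add(-4322570, Mul(-1, Mul(Rational(722, 3), Add(2, Rational(722, 3))))) = Add(-4322570, Mul(-1, Mul(Rational(722, 3), Rational(728, 3)))) = Add(-4322570, Mul(-1, Rational(525616, 9))) = Add(-4322570, Rational(-525616, 9)) = Rational(-39428746, 9)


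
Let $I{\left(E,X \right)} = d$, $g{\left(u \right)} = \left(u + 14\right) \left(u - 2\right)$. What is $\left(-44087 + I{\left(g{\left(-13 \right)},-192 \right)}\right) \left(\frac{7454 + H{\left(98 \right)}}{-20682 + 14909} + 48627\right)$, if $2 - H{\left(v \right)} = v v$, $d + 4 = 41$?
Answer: $- \frac{12365972326950}{5773} \approx -2.142 \cdot 10^{9}$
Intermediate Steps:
$d = 37$ ($d = -4 + 41 = 37$)
$H{\left(v \right)} = 2 - v^{2}$ ($H{\left(v \right)} = 2 - v v = 2 - v^{2}$)
$g{\left(u \right)} = \left(-2 + u\right) \left(14 + u\right)$ ($g{\left(u \right)} = \left(14 + u\right) \left(-2 + u\right) = \left(-2 + u\right) \left(14 + u\right)$)
$I{\left(E,X \right)} = 37$
$\left(-44087 + I{\left(g{\left(-13 \right)},-192 \right)}\right) \left(\frac{7454 + H{\left(98 \right)}}{-20682 + 14909} + 48627\right) = \left(-44087 + 37\right) \left(\frac{7454 + \left(2 - 98^{2}\right)}{-20682 + 14909} + 48627\right) = - 44050 \left(\frac{7454 + \left(2 - 9604\right)}{-5773} + 48627\right) = - 44050 \left(\left(7454 + \left(2 - 9604\right)\right) \left(- \frac{1}{5773}\right) + 48627\right) = - 44050 \left(\left(7454 - 9602\right) \left(- \frac{1}{5773}\right) + 48627\right) = - 44050 \left(\left(-2148\right) \left(- \frac{1}{5773}\right) + 48627\right) = - 44050 \left(\frac{2148}{5773} + 48627\right) = \left(-44050\right) \frac{280725819}{5773} = - \frac{12365972326950}{5773}$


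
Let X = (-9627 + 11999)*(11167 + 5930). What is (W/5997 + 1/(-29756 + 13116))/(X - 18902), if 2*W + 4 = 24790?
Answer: 68737841/1348336351531520 ≈ 5.0980e-8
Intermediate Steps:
W = 12393 (W = -2 + (½)*24790 = -2 + 12395 = 12393)
X = 40554084 (X = 2372*17097 = 40554084)
(W/5997 + 1/(-29756 + 13116))/(X - 18902) = (12393/5997 + 1/(-29756 + 13116))/(40554084 - 18902) = (12393*(1/5997) + 1/(-16640))/40535182 = (4131/1999 - 1/16640)*(1/40535182) = (68737841/33263360)*(1/40535182) = 68737841/1348336351531520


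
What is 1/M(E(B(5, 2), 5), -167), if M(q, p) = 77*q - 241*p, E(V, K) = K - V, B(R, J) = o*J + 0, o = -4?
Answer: 1/41248 ≈ 2.4244e-5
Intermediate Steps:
B(R, J) = -4*J (B(R, J) = -4*J + 0 = -4*J)
M(q, p) = -241*p + 77*q
1/M(E(B(5, 2), 5), -167) = 1/(-241*(-167) + 77*(5 - (-4)*2)) = 1/(40247 + 77*(5 - 1*(-8))) = 1/(40247 + 77*(5 + 8)) = 1/(40247 + 77*13) = 1/(40247 + 1001) = 1/41248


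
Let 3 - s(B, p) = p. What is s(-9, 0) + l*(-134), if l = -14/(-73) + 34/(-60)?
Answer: 58292/1095 ≈ 53.235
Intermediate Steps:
s(B, p) = 3 - p
l = -821/2190 (l = -14*(-1/73) + 34*(-1/60) = 14/73 - 17/30 = -821/2190 ≈ -0.37489)
s(-9, 0) + l*(-134) = (3 - 1*0) - 821/2190*(-134) = (3 + 0) + 55007/1095 = 3 + 55007/1095 = 58292/1095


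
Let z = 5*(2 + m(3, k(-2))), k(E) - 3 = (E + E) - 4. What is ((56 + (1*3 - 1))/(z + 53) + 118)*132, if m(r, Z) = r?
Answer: 203764/13 ≈ 15674.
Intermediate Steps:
k(E) = -1 + 2*E (k(E) = 3 + ((E + E) - 4) = 3 + (2*E - 4) = 3 + (-4 + 2*E) = -1 + 2*E)
z = 25 (z = 5*(2 + 3) = 5*5 = 25)
((56 + (1*3 - 1))/(z + 53) + 118)*132 = ((56 + (1*3 - 1))/(25 + 53) + 118)*132 = ((56 + (3 - 1))/78 + 118)*132 = ((56 + 2)*(1/78) + 118)*132 = (58*(1/78) + 118)*132 = (29/39 + 118)*132 = (4631/39)*132 = 203764/13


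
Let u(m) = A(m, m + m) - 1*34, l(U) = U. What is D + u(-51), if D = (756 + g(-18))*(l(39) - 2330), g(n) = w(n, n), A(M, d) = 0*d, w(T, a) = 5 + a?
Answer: -1702247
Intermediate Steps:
A(M, d) = 0
u(m) = -34 (u(m) = 0 - 1*34 = 0 - 34 = -34)
g(n) = 5 + n
D = -1702213 (D = (756 + (5 - 18))*(39 - 2330) = (756 - 13)*(-2291) = 743*(-2291) = -1702213)
D + u(-51) = -1702213 - 34 = -1702247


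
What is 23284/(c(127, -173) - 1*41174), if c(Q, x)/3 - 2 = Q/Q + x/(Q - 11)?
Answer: -2700944/4775659 ≈ -0.56557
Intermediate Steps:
c(Q, x) = 9 + 3*x/(-11 + Q) (c(Q, x) = 6 + 3*(Q/Q + x/(Q - 11)) = 6 + 3*(1 + x/(-11 + Q)) = 6 + (3 + 3*x/(-11 + Q)) = 9 + 3*x/(-11 + Q))
23284/(c(127, -173) - 1*41174) = 23284/(3*(-33 - 173 + 3*127)/(-11 + 127) - 1*41174) = 23284/(3*(-33 - 173 + 381)/116 - 41174) = 23284/(3*(1/116)*175 - 41174) = 23284/(525/116 - 41174) = 23284/(-4775659/116) = 23284*(-116/4775659) = -2700944/4775659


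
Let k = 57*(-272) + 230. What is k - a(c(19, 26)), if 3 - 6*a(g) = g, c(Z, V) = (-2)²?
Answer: -91643/6 ≈ -15274.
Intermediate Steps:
c(Z, V) = 4
a(g) = ½ - g/6
k = -15274 (k = -15504 + 230 = -15274)
k - a(c(19, 26)) = -15274 - (½ - ⅙*4) = -15274 - (½ - ⅔) = -15274 - 1*(-⅙) = -15274 + ⅙ = -91643/6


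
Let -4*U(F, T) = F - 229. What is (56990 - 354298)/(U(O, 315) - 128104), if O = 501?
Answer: 6757/2913 ≈ 2.3196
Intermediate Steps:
U(F, T) = 229/4 - F/4 (U(F, T) = -(F - 229)/4 = -(-229 + F)/4 = 229/4 - F/4)
(56990 - 354298)/(U(O, 315) - 128104) = (56990 - 354298)/((229/4 - ¼*501) - 128104) = -297308/((229/4 - 501/4) - 128104) = -297308/(-68 - 128104) = -297308/(-128172) = -297308*(-1/128172) = 6757/2913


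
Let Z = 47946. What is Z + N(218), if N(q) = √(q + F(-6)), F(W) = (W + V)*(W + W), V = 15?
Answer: 47946 + √110 ≈ 47957.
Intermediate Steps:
F(W) = 2*W*(15 + W) (F(W) = (W + 15)*(W + W) = (15 + W)*(2*W) = 2*W*(15 + W))
N(q) = √(-108 + q) (N(q) = √(q + 2*(-6)*(15 - 6)) = √(q + 2*(-6)*9) = √(q - 108) = √(-108 + q))
Z + N(218) = 47946 + √(-108 + 218) = 47946 + √110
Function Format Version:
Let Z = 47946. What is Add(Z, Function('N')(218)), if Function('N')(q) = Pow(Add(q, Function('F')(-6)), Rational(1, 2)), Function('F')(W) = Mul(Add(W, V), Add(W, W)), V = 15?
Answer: Add(47946, Pow(110, Rational(1, 2))) ≈ 47957.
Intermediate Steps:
Function('F')(W) = Mul(2, W, Add(15, W)) (Function('F')(W) = Mul(Add(W, 15), Add(W, W)) = Mul(Add(15, W), Mul(2, W)) = Mul(2, W, Add(15, W)))
Function('N')(q) = Pow(Add(-108, q), Rational(1, 2)) (Function('N')(q) = Pow(Add(q, Mul(2, -6, Add(15, -6))), Rational(1, 2)) = Pow(Add(q, Mul(2, -6, 9)), Rational(1, 2)) = Pow(Add(q, -108), Rational(1, 2)) = Pow(Add(-108, q), Rational(1, 2)))
Add(Z, Function('N')(218)) = Add(47946, Pow(Add(-108, 218), Rational(1, 2))) = Add(47946, Pow(110, Rational(1, 2)))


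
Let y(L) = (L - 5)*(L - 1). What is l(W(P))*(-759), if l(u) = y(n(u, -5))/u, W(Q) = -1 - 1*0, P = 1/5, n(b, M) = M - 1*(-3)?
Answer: 15939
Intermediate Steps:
n(b, M) = 3 + M (n(b, M) = M + 3 = 3 + M)
P = 1/5 (P = 1*(1/5) = 1/5 ≈ 0.20000)
y(L) = (-1 + L)*(-5 + L) (y(L) = (-5 + L)*(-1 + L) = (-1 + L)*(-5 + L))
W(Q) = -1 (W(Q) = -1 + 0 = -1)
l(u) = 21/u (l(u) = (5 + (3 - 5)**2 - 6*(3 - 5))/u = (5 + (-2)**2 - 6*(-2))/u = (5 + 4 + 12)/u = 21/u)
l(W(P))*(-759) = (21/(-1))*(-759) = (21*(-1))*(-759) = -21*(-759) = 15939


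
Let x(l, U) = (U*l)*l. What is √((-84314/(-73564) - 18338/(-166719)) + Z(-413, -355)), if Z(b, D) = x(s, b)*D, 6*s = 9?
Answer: √12405190845440275597943277/6132258258 ≈ 574.36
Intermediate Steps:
s = 3/2 (s = (⅙)*9 = 3/2 ≈ 1.5000)
x(l, U) = U*l²
Z(b, D) = 9*D*b/4 (Z(b, D) = (b*(3/2)²)*D = (b*(9/4))*D = (9*b/4)*D = 9*D*b/4)
√((-84314/(-73564) - 18338/(-166719)) + Z(-413, -355)) = √((-84314/(-73564) - 18338/(-166719)) + (9/4)*(-355)*(-413)) = √((-84314*(-1/73564) - 18338*(-1/166719)) + 1319535/4) = √((42157/36782 + 18338/166719) + 1319535/4) = √(7702881199/6132258258 + 1319535/4) = √(4045880105997413/12264516516) = √12405190845440275597943277/6132258258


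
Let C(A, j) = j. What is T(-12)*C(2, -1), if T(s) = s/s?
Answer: -1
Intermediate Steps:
T(s) = 1
T(-12)*C(2, -1) = 1*(-1) = -1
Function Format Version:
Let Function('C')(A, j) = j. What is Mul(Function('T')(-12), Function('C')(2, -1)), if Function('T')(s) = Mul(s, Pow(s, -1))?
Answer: -1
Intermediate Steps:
Function('T')(s) = 1
Mul(Function('T')(-12), Function('C')(2, -1)) = Mul(1, -1) = -1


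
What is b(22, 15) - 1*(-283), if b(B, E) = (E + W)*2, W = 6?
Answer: 325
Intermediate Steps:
b(B, E) = 12 + 2*E (b(B, E) = (E + 6)*2 = (6 + E)*2 = 12 + 2*E)
b(22, 15) - 1*(-283) = (12 + 2*15) - 1*(-283) = (12 + 30) + 283 = 42 + 283 = 325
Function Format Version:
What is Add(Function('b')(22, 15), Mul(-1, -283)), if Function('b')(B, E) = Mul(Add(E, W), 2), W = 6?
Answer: 325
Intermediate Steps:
Function('b')(B, E) = Add(12, Mul(2, E)) (Function('b')(B, E) = Mul(Add(E, 6), 2) = Mul(Add(6, E), 2) = Add(12, Mul(2, E)))
Add(Function('b')(22, 15), Mul(-1, -283)) = Add(Add(12, Mul(2, 15)), Mul(-1, -283)) = Add(Add(12, 30), 283) = Add(42, 283) = 325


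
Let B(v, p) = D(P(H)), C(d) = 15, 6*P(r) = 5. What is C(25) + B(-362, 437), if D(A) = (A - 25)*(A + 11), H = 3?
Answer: -9755/36 ≈ -270.97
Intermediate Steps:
P(r) = ⅚ (P(r) = (⅙)*5 = ⅚)
D(A) = (-25 + A)*(11 + A)
B(v, p) = -10295/36 (B(v, p) = -275 + (⅚)² - 14*⅚ = -275 + 25/36 - 35/3 = -10295/36)
C(25) + B(-362, 437) = 15 - 10295/36 = -9755/36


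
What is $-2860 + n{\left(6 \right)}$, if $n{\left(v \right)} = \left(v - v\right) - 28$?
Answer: $-2888$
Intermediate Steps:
$n{\left(v \right)} = -28$ ($n{\left(v \right)} = 0 - 28 = -28$)
$-2860 + n{\left(6 \right)} = -2860 - 28 = -2888$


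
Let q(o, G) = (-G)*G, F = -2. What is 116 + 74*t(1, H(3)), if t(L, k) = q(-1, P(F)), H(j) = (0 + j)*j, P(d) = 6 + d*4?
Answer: -180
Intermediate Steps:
P(d) = 6 + 4*d
H(j) = j² (H(j) = j*j = j²)
q(o, G) = -G²
t(L, k) = -4 (t(L, k) = -(6 + 4*(-2))² = -(6 - 8)² = -1*(-2)² = -1*4 = -4)
116 + 74*t(1, H(3)) = 116 + 74*(-4) = 116 - 296 = -180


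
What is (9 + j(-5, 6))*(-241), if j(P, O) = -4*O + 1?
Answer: 3374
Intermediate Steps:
j(P, O) = 1 - 4*O
(9 + j(-5, 6))*(-241) = (9 + (1 - 4*6))*(-241) = (9 + (1 - 24))*(-241) = (9 - 23)*(-241) = -14*(-241) = 3374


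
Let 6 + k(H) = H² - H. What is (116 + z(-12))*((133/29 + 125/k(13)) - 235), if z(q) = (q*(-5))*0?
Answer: -79894/3 ≈ -26631.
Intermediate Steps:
k(H) = -6 + H² - H (k(H) = -6 + (H² - H) = -6 + H² - H)
z(q) = 0 (z(q) = -5*q*0 = 0)
(116 + z(-12))*((133/29 + 125/k(13)) - 235) = (116 + 0)*((133/29 + 125/(-6 + 13² - 1*13)) - 235) = 116*((133*(1/29) + 125/(-6 + 169 - 13)) - 235) = 116*((133/29 + 125/150) - 235) = 116*((133/29 + 125*(1/150)) - 235) = 116*((133/29 + ⅚) - 235) = 116*(943/174 - 235) = 116*(-39947/174) = -79894/3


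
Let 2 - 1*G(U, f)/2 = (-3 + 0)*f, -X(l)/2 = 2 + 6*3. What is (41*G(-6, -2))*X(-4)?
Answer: 13120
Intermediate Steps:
X(l) = -40 (X(l) = -2*(2 + 6*3) = -2*(2 + 18) = -2*20 = -40)
G(U, f) = 4 + 6*f (G(U, f) = 4 - 2*(-3 + 0)*f = 4 - (-6)*f = 4 + 6*f)
(41*G(-6, -2))*X(-4) = (41*(4 + 6*(-2)))*(-40) = (41*(4 - 12))*(-40) = (41*(-8))*(-40) = -328*(-40) = 13120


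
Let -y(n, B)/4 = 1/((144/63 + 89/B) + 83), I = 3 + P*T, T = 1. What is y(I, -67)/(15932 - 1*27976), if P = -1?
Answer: 469/118561136 ≈ 3.9558e-6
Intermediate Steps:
I = 2 (I = 3 - 1*1 = 3 - 1 = 2)
y(n, B) = -4/(597/7 + 89/B) (y(n, B) = -4/((144/63 + 89/B) + 83) = -4/((144*(1/63) + 89/B) + 83) = -4/((16/7 + 89/B) + 83) = -4/(597/7 + 89/B))
y(I, -67)/(15932 - 1*27976) = (-28*(-67)/(623 + 597*(-67)))/(15932 - 1*27976) = (-28*(-67)/(623 - 39999))/(15932 - 27976) = -28*(-67)/(-39376)/(-12044) = -28*(-67)*(-1/39376)*(-1/12044) = -469/9844*(-1/12044) = 469/118561136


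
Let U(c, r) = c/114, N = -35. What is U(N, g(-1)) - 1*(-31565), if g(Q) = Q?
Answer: 3598375/114 ≈ 31565.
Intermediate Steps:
U(c, r) = c/114 (U(c, r) = c*(1/114) = c/114)
U(N, g(-1)) - 1*(-31565) = (1/114)*(-35) - 1*(-31565) = -35/114 + 31565 = 3598375/114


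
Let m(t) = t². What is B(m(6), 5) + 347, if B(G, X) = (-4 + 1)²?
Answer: 356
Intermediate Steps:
B(G, X) = 9 (B(G, X) = (-3)² = 9)
B(m(6), 5) + 347 = 9 + 347 = 356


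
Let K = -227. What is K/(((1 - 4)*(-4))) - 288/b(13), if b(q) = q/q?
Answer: -3683/12 ≈ -306.92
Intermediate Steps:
b(q) = 1
K/(((1 - 4)*(-4))) - 288/b(13) = -227*(-1/(4*(1 - 4))) - 288/1 = -227/((-3*(-4))) - 288*1 = -227/12 - 288 = -3683/12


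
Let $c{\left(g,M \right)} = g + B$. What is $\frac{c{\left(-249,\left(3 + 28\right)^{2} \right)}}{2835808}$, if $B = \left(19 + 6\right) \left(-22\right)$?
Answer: $- \frac{799}{2835808} \approx -0.00028175$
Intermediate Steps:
$B = -550$ ($B = 25 \left(-22\right) = -550$)
$c{\left(g,M \right)} = -550 + g$ ($c{\left(g,M \right)} = g - 550 = -550 + g$)
$\frac{c{\left(-249,\left(3 + 28\right)^{2} \right)}}{2835808} = \frac{-550 - 249}{2835808} = \left(-799\right) \frac{1}{2835808} = - \frac{799}{2835808}$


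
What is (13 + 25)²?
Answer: 1444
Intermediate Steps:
(13 + 25)² = 38² = 1444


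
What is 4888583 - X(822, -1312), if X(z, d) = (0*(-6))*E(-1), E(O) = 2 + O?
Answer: 4888583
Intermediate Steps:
X(z, d) = 0 (X(z, d) = (0*(-6))*(2 - 1) = 0*1 = 0)
4888583 - X(822, -1312) = 4888583 - 1*0 = 4888583 + 0 = 4888583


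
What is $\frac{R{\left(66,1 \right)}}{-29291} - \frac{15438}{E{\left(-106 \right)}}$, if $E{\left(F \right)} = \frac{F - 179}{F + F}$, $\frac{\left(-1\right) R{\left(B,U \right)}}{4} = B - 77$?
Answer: $- \frac{31955079212}{2782645} \approx -11484.0$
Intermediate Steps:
$R{\left(B,U \right)} = 308 - 4 B$ ($R{\left(B,U \right)} = - 4 \left(B - 77\right) = - 4 \left(-77 + B\right) = 308 - 4 B$)
$E{\left(F \right)} = \frac{-179 + F}{2 F}$
$\frac{R{\left(66,1 \right)}}{-29291} - \frac{15438}{E{\left(-106 \right)}} = \frac{308 - 264}{-29291} - \frac{15438}{\frac{1}{2} \frac{1}{-106} \left(-179 - 106\right)} = \left(308 - 264\right) \left(- \frac{1}{29291}\right) - \frac{15438}{\frac{1}{2} \left(- \frac{1}{106}\right) \left(-285\right)} = 44 \left(- \frac{1}{29291}\right) - \frac{15438}{\frac{285}{212}} = - \frac{44}{29291} - \frac{1090952}{95} = - \frac{31955079212}{2782645}$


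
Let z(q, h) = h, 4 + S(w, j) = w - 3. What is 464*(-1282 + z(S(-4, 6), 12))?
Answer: -589280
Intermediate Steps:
S(w, j) = -7 + w (S(w, j) = -4 + (w - 3) = -4 + (-3 + w) = -7 + w)
464*(-1282 + z(S(-4, 6), 12)) = 464*(-1282 + 12) = 464*(-1270) = -589280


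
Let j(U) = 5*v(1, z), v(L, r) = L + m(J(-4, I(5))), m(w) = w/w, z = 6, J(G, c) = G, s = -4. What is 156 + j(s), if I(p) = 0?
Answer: 166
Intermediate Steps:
m(w) = 1
v(L, r) = 1 + L (v(L, r) = L + 1 = 1 + L)
j(U) = 10 (j(U) = 5*(1 + 1) = 5*2 = 10)
156 + j(s) = 156 + 10 = 166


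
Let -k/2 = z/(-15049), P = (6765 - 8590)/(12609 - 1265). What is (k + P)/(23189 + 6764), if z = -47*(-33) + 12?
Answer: 1142417/730493147824 ≈ 1.5639e-6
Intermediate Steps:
P = -1825/11344 ≈ -0.16088
z = 1563 (z = 1551 + 12 = 1563)
k = 3126/15049 (k = -3126/(-15049) = -3126*(-1)/15049 = -2*(-1563/15049) = 3126/15049 ≈ 0.20772)
(k + P)/(23189 + 6764) = (3126/15049 - 1825/11344)/(23189 + 6764) = (7996919/170715856)/29953 = (7996919/170715856)*(1/29953) = 1142417/730493147824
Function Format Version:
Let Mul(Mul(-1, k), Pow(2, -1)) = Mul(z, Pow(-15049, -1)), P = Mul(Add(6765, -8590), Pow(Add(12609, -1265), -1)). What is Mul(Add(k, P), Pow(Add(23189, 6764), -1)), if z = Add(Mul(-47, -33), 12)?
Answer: Rational(1142417, 730493147824) ≈ 1.5639e-6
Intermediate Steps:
P = Rational(-1825, 11344) (P = Mul(-1825, Pow(11344, -1)) = Mul(-1825, Rational(1, 11344)) = Rational(-1825, 11344) ≈ -0.16088)
z = 1563 (z = Add(1551, 12) = 1563)
k = Rational(3126, 15049) (k = Mul(-2, Mul(1563, Pow(-15049, -1))) = Mul(-2, Mul(1563, Rational(-1, 15049))) = Mul(-2, Rational(-1563, 15049)) = Rational(3126, 15049) ≈ 0.20772)
Mul(Add(k, P), Pow(Add(23189, 6764), -1)) = Mul(Add(Rational(3126, 15049), Rational(-1825, 11344)), Pow(Add(23189, 6764), -1)) = Mul(Rational(7996919, 170715856), Pow(29953, -1)) = Mul(Rational(7996919, 170715856), Rational(1, 29953)) = Rational(1142417, 730493147824)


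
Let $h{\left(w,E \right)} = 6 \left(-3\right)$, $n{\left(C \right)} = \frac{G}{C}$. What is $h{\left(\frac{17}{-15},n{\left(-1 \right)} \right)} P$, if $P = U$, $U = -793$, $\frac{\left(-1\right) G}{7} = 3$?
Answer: $14274$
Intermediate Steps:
$G = -21$ ($G = \left(-7\right) 3 = -21$)
$n{\left(C \right)} = - \frac{21}{C}$
$h{\left(w,E \right)} = -18$
$P = -793$
$h{\left(\frac{17}{-15},n{\left(-1 \right)} \right)} P = \left(-18\right) \left(-793\right) = 14274$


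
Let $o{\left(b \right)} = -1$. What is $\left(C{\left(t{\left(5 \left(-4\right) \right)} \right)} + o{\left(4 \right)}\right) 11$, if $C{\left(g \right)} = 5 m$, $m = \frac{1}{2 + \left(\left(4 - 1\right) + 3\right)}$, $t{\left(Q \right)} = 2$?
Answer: $- \frac{33}{8} \approx -4.125$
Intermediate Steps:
$m = \frac{1}{8}$ ($m = \frac{1}{2 + \left(3 + 3\right)} = \frac{1}{2 + 6} = \frac{1}{8} \approx 0.125$)
$C{\left(g \right)} = \frac{5}{8}$ ($C{\left(g \right)} = 5 \cdot \frac{1}{8} = \frac{5}{8}$)
$\left(C{\left(t{\left(5 \left(-4\right) \right)} \right)} + o{\left(4 \right)}\right) 11 = \left(\frac{5}{8} - 1\right) 11 = \left(- \frac{3}{8}\right) 11 = - \frac{33}{8}$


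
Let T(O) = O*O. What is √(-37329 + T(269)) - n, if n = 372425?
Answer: -372425 + 2*√8758 ≈ -3.7224e+5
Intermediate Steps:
T(O) = O²
√(-37329 + T(269)) - n = √(-37329 + 269²) - 1*372425 = √(-37329 + 72361) - 372425 = √35032 - 372425 = 2*√8758 - 372425 = -372425 + 2*√8758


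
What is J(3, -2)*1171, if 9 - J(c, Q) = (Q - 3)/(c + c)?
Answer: 69089/6 ≈ 11515.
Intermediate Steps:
J(c, Q) = 9 - (-3 + Q)/(2*c) (J(c, Q) = 9 - (Q - 3)/(c + c) = 9 - (-3 + Q)/(2*c))
J(3, -2)*1171 = ((½)*(3 - 1*(-2) + 18*3)/3)*1171 = ((½)*(⅓)*(3 + 2 + 54))*1171 = ((½)*(⅓)*59)*1171 = (59/6)*1171 = 69089/6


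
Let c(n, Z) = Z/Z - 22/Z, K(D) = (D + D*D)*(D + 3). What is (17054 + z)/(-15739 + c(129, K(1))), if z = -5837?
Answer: -44868/62963 ≈ -0.71261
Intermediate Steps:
K(D) = (3 + D)*(D + D²) (K(D) = (D + D²)*(3 + D) = (3 + D)*(D + D²))
c(n, Z) = 1 - 22/Z
(17054 + z)/(-15739 + c(129, K(1))) = (17054 - 5837)/(-15739 + (-22 + 1*(3 + 1² + 4*1))/((1*(3 + 1² + 4*1)))) = 11217/(-15739 + (-22 + 1*(3 + 1 + 4))/((1*(3 + 1 + 4)))) = 11217/(-15739 + (-22 + 1*8)/((1*8))) = 11217/(-15739 + (-22 + 8)/8) = 11217/(-15739 + (⅛)*(-14)) = 11217/(-15739 - 7/4) = 11217/(-62963/4) = 11217*(-4/62963) = -44868/62963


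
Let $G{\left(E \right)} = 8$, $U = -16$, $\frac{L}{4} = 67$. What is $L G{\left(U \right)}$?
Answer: $2144$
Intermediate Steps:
$L = 268$ ($L = 4 \cdot 67 = 268$)
$L G{\left(U \right)} = 268 \cdot 8 = 2144$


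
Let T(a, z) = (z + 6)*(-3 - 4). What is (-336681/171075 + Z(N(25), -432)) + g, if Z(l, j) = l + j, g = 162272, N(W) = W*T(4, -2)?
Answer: 9188896273/57025 ≈ 1.6114e+5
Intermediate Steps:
T(a, z) = -42 - 7*z (T(a, z) = (6 + z)*(-7) = -42 - 7*z)
N(W) = -28*W (N(W) = W*(-42 - 7*(-2)) = W*(-42 + 14) = W*(-28) = -28*W)
Z(l, j) = j + l
(-336681/171075 + Z(N(25), -432)) + g = (-336681/171075 + (-432 - 28*25)) + 162272 = (-336681*1/171075 + (-432 - 700)) + 162272 = (-112227/57025 - 1132) + 162272 = -64664527/57025 + 162272 = 9188896273/57025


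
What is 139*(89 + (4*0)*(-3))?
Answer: 12371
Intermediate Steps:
139*(89 + (4*0)*(-3)) = 139*(89 + 0*(-3)) = 139*(89 + 0) = 139*89 = 12371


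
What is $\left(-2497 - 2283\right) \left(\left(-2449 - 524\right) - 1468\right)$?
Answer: $21227980$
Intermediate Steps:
$\left(-2497 - 2283\right) \left(\left(-2449 - 524\right) - 1468\right) = - 4780 \left(\left(-2449 - 524\right) - 1468\right) = - 4780 \left(-2973 - 1468\right) = \left(-4780\right) \left(-4441\right) = 21227980$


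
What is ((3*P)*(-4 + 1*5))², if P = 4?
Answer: 144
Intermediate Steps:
((3*P)*(-4 + 1*5))² = ((3*4)*(-4 + 1*5))² = (12*(-4 + 5))² = (12*1)² = 12² = 144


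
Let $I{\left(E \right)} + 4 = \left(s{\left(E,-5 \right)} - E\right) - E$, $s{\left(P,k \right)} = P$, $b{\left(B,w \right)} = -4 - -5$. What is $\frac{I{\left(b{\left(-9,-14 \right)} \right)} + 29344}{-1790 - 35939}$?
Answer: $- \frac{29339}{37729} \approx -0.77762$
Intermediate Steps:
$b{\left(B,w \right)} = 1$ ($b{\left(B,w \right)} = -4 + 5 = 1$)
$I{\left(E \right)} = -4 - E$ ($I{\left(E \right)} = -4 + \left(\left(E - E\right) - E\right) = -4 + \left(0 - E\right) = -4 - E$)
$\frac{I{\left(b{\left(-9,-14 \right)} \right)} + 29344}{-1790 - 35939} = \frac{\left(-4 - 1\right) + 29344}{-1790 - 35939} = \frac{\left(-4 - 1\right) + 29344}{-37729} = \left(-5 + 29344\right) \left(- \frac{1}{37729}\right) = 29339 \left(- \frac{1}{37729}\right) = - \frac{29339}{37729}$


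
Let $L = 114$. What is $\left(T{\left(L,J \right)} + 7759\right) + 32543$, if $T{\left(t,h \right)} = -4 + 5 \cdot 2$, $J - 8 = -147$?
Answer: $40308$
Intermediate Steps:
$J = -139$ ($J = 8 - 147 = -139$)
$T{\left(t,h \right)} = 6$ ($T{\left(t,h \right)} = -4 + 10 = 6$)
$\left(T{\left(L,J \right)} + 7759\right) + 32543 = \left(6 + 7759\right) + 32543 = 7765 + 32543 = 40308$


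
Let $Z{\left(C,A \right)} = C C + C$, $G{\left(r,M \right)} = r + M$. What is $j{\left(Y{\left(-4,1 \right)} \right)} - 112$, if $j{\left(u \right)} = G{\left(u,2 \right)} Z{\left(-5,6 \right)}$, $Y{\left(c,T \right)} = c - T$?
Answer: $-172$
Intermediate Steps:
$G{\left(r,M \right)} = M + r$
$Z{\left(C,A \right)} = C + C^{2}$ ($Z{\left(C,A \right)} = C^{2} + C = C + C^{2}$)
$j{\left(u \right)} = 40 + 20 u$ ($j{\left(u \right)} = \left(2 + u\right) \left(- 5 \left(1 - 5\right)\right) = \left(2 + u\right) \left(\left(-5\right) \left(-4\right)\right) = \left(2 + u\right) 20 = 40 + 20 u$)
$j{\left(Y{\left(-4,1 \right)} \right)} - 112 = \left(40 + 20 \left(-4 - 1\right)\right) - 112 = \left(40 + 20 \left(-5\right)\right) - 112 = \left(40 - 100\right) - 112 = -60 - 112 = -172$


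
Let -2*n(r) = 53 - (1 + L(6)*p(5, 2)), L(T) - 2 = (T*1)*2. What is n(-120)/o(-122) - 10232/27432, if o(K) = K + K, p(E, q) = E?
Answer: -342937/836676 ≈ -0.40988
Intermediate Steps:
o(K) = 2*K
L(T) = 2 + 2*T (L(T) = 2 + (T*1)*2 = 2 + T*2 = 2 + 2*T)
n(r) = 9 (n(r) = -(53 - (1 + (2 + 2*6)*5))/2 = -(53 - (1 + (2 + 12)*5))/2 = -(53 - (1 + 14*5))/2 = -(53 - (1 + 70))/2 = -(53 - 1*71)/2 = -(53 - 71)/2 = -½*(-18) = 9)
n(-120)/o(-122) - 10232/27432 = 9/((2*(-122))) - 10232/27432 = 9/(-244) - 10232*1/27432 = 9*(-1/244) - 1279/3429 = -9/244 - 1279/3429 = -342937/836676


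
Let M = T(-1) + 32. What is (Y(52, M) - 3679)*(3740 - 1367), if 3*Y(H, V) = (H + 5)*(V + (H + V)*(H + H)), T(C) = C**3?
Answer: 381858414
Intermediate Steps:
M = 31 (M = (-1)**3 + 32 = -1 + 32 = 31)
Y(H, V) = (5 + H)*(V + 2*H*(H + V))/3 (Y(H, V) = ((H + 5)*(V + (H + V)*(H + H)))/3 = ((5 + H)*(V + (H + V)*(2*H)))/3 = ((5 + H)*(V + 2*H*(H + V)))/3 = (5 + H)*(V + 2*H*(H + V))/3)
(Y(52, M) - 3679)*(3740 - 1367) = (((2/3)*52**3 + (5/3)*31 + (10/3)*52**2 + (2/3)*31*52**2 + (11/3)*52*31) - 3679)*(3740 - 1367) = (((2/3)*140608 + 155/3 + (10/3)*2704 + (2/3)*31*2704 + 17732/3) - 3679)*2373 = ((281216/3 + 155/3 + 27040/3 + 167648/3 + 17732/3) - 3679)*2373 = (164597 - 3679)*2373 = 160918*2373 = 381858414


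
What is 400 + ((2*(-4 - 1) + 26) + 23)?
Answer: 439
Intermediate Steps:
400 + ((2*(-4 - 1) + 26) + 23) = 400 + ((2*(-5) + 26) + 23) = 400 + ((-10 + 26) + 23) = 400 + (16 + 23) = 400 + 39 = 439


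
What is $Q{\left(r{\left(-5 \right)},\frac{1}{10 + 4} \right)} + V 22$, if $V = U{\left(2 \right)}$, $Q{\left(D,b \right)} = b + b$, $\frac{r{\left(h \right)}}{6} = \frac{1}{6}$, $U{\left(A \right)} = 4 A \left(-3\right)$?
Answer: $- \frac{3695}{7} \approx -527.86$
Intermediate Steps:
$U{\left(A \right)} = - 12 A$
$r{\left(h \right)} = 1$ ($r{\left(h \right)} = \frac{6}{6} = 6 \cdot \frac{1}{6} = 1$)
$Q{\left(D,b \right)} = 2 b$
$V = -24$ ($V = \left(-12\right) 2 = -24$)
$Q{\left(r{\left(-5 \right)},\frac{1}{10 + 4} \right)} + V 22 = \frac{2}{10 + 4} - 528 = \frac{2}{14} - 528 = 2 \cdot \frac{1}{14} - 528 = \frac{1}{7} - 528 = - \frac{3695}{7}$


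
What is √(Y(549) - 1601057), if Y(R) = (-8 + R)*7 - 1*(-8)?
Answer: I*√1597262 ≈ 1263.8*I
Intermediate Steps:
Y(R) = -48 + 7*R (Y(R) = (-56 + 7*R) + 8 = -48 + 7*R)
√(Y(549) - 1601057) = √((-48 + 7*549) - 1601057) = √((-48 + 3843) - 1601057) = √(3795 - 1601057) = √(-1597262) = I*√1597262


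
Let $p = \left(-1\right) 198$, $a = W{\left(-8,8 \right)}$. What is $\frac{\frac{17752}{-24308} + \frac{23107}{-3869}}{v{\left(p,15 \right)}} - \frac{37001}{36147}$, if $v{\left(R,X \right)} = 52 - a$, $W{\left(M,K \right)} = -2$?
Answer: $- \frac{17558181605623}{15297932145798} \approx -1.1477$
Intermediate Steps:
$a = -2$
$p = -198$
$v{\left(R,X \right)} = 54$ ($v{\left(R,X \right)} = 52 - -2 = 52 + 2 = 54$)
$\frac{\frac{17752}{-24308} + \frac{23107}{-3869}}{v{\left(p,15 \right)}} - \frac{37001}{36147} = \frac{\frac{17752}{-24308} + \frac{23107}{-3869}}{54} - \frac{37001}{36147} = \left(17752 \left(- \frac{1}{24308}\right) + 23107 \left(- \frac{1}{3869}\right)\right) \frac{1}{54} - \frac{37001}{36147} = \left(- \frac{4438}{6077} - \frac{23107}{3869}\right) \frac{1}{54} - \frac{37001}{36147} = \left(- \frac{157591861}{23511913}\right) \frac{1}{54} - \frac{37001}{36147} = - \frac{157591861}{1269643302} - \frac{37001}{36147} = - \frac{17558181605623}{15297932145798}$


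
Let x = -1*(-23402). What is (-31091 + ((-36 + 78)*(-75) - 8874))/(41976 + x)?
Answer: -43115/65378 ≈ -0.65947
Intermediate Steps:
x = 23402
(-31091 + ((-36 + 78)*(-75) - 8874))/(41976 + x) = (-31091 + ((-36 + 78)*(-75) - 8874))/(41976 + 23402) = (-31091 + (42*(-75) - 8874))/65378 = (-31091 + (-3150 - 8874))*(1/65378) = (-31091 - 12024)*(1/65378) = -43115*1/65378 = -43115/65378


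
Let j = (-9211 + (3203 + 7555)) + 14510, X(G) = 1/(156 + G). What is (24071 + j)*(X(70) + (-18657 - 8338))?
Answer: -122407835616/113 ≈ -1.0833e+9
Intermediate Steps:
j = 16057 (j = (-9211 + 10758) + 14510 = 1547 + 14510 = 16057)
(24071 + j)*(X(70) + (-18657 - 8338)) = (24071 + 16057)*(1/(156 + 70) + (-18657 - 8338)) = 40128*(1/226 - 26995) = 40128*(-6100869/226) = -122407835616/113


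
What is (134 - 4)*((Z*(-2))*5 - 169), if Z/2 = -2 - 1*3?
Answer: -8970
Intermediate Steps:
Z = -10 (Z = 2*(-2 - 1*3) = 2*(-2 - 3) = 2*(-5) = -10)
(134 - 4)*((Z*(-2))*5 - 169) = (134 - 4)*(-10*(-2)*5 - 169) = 130*(20*5 - 169) = 130*(100 - 169) = 130*(-69) = -8970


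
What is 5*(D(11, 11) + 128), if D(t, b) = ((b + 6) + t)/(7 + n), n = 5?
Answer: 1955/3 ≈ 651.67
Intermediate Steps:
D(t, b) = ½ + b/12 + t/12 (D(t, b) = ((b + 6) + t)/(7 + 5) = ((6 + b) + t)/12 = (6 + b + t)*(1/12) = ½ + b/12 + t/12)
5*(D(11, 11) + 128) = 5*((½ + (1/12)*11 + (1/12)*11) + 128) = 5*((½ + 11/12 + 11/12) + 128) = 5*(7/3 + 128) = 5*(391/3) = 1955/3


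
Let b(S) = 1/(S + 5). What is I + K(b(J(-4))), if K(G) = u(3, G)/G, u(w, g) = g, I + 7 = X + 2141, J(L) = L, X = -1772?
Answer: 363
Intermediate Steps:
b(S) = 1/(5 + S)
I = 362 (I = -7 + (-1772 + 2141) = -7 + 369 = 362)
K(G) = 1 (K(G) = G/G = 1)
I + K(b(J(-4))) = 362 + 1 = 363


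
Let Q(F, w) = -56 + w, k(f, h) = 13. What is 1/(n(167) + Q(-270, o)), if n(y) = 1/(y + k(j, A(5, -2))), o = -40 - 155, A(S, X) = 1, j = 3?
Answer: -180/45179 ≈ -0.0039842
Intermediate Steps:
o = -195
n(y) = 1/(13 + y) (n(y) = 1/(y + 13) = 1/(13 + y))
1/(n(167) + Q(-270, o)) = 1/(1/(13 + 167) + (-56 - 195)) = 1/(1/180 - 251) = 1/(-45179/180) = -180/45179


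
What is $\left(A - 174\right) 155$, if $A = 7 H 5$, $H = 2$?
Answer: $-16120$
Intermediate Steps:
$A = 70$ ($A = 7 \cdot 2 \cdot 5 = 14 \cdot 5 = 70$)
$\left(A - 174\right) 155 = \left(70 - 174\right) 155 = \left(-104\right) 155 = -16120$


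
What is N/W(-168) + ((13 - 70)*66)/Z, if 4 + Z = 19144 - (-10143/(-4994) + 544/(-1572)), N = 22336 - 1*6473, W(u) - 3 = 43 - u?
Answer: 594260566031839/8038195425110 ≈ 73.930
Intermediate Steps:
W(u) = 46 - u (W(u) = 3 + (43 - u) = 46 - u)
N = 15863 (N = 22336 - 6473 = 15863)
Z = 37561660865/1962642 (Z = -4 + (19144 - (-10143/(-4994) + 544/(-1572))) = -4 + (19144 - (-10143*(-1/4994) + 544*(-1/1572))) = -4 + (19144 - (10143/4994 - 136/393)) = -4 + (19144 - 1*3307015/1962642) = -4 + (19144 - 3307015/1962642) = -4 + 37569511433/1962642 = 37561660865/1962642 ≈ 19138.)
N/W(-168) + ((13 - 70)*66)/Z = 15863/(46 - 1*(-168)) + ((13 - 70)*66)/(37561660865/1962642) = 15863/(46 + 168) - 57*66*(1962642/37561660865) = 15863/214 - 3762*1962642/37561660865 = 15863*(1/214) - 7383459204/37561660865 = 15863/214 - 7383459204/37561660865 = 594260566031839/8038195425110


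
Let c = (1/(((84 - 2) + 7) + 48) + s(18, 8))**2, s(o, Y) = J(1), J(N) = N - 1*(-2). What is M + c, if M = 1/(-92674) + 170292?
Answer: 296221347162039/1739398306 ≈ 1.7030e+5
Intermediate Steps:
J(N) = 2 + N (J(N) = N + 2 = 2 + N)
s(o, Y) = 3 (s(o, Y) = 2 + 1 = 3)
M = 15781640807/92674 (M = -1/92674 + 170292 = 15781640807/92674 ≈ 1.7029e+5)
c = 169744/18769 (c = (1/(((84 - 2) + 7) + 48) + 3)**2 = (1/((82 + 7) + 48) + 3)**2 = (1/(89 + 48) + 3)**2 = (1/137 + 3)**2 = (412/137)**2 = 169744/18769 ≈ 9.0439)
M + c = 15781640807/92674 + 169744/18769 = 296221347162039/1739398306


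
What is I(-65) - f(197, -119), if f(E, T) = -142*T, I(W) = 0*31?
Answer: -16898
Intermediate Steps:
I(W) = 0
I(-65) - f(197, -119) = 0 - (-142)*(-119) = 0 - 1*16898 = 0 - 16898 = -16898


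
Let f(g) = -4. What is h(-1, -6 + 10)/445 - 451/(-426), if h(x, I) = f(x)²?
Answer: 207511/189570 ≈ 1.0946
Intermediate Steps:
h(x, I) = 16 (h(x, I) = (-4)² = 16)
h(-1, -6 + 10)/445 - 451/(-426) = 16/445 - 451/(-426) = 16*(1/445) - 451*(-1/426) = 16/445 + 451/426 = 207511/189570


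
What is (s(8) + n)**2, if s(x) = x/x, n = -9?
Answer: 64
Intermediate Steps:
s(x) = 1
(s(8) + n)**2 = (1 - 9)**2 = (-8)**2 = 64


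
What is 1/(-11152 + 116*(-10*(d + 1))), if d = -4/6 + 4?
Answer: -3/48536 ≈ -6.1810e-5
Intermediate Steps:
d = 10/3 (d = (⅙)*(-4) + 4 = -⅔ + 4 = 10/3 ≈ 3.3333)
1/(-11152 + 116*(-10*(d + 1))) = 1/(-11152 + 116*(-10*(10/3 + 1))) = 1/(-11152 + 116*(-10*13/3)) = 1/(-11152 + 116*(-130/3)) = 1/(-11152 - 15080/3) = 1/(-48536/3) = -3/48536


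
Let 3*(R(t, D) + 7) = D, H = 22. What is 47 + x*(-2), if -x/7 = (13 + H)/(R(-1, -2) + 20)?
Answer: 3209/37 ≈ 86.730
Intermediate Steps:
R(t, D) = -7 + D/3
x = -735/37 (x = -7*(13 + 22)/((-7 + (1/3)*(-2)) + 20) = -245/((-7 - 2/3) + 20) = -245/(-23/3 + 20) = -245/37/3 = -245*3/37 = -7*105/37 = -735/37 ≈ -19.865)
47 + x*(-2) = 47 - 735/37*(-2) = 47 + 1470/37 = 3209/37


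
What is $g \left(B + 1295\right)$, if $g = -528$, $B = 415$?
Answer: $-902880$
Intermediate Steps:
$g \left(B + 1295\right) = - 528 \left(415 + 1295\right) = \left(-528\right) 1710 = -902880$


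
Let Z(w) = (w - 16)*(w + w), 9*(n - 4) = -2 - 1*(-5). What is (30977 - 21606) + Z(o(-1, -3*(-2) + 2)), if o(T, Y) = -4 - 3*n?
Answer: 10493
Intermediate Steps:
n = 13/3 (n = 4 + (-2 - 1*(-5))/9 = 4 + (-2 + 5)/9 = 4 + (1/9)*3 = 4 + 1/3 = 13/3 ≈ 4.3333)
o(T, Y) = -17 (o(T, Y) = -4 - 3*13/3 = -4 - 13 = -17)
Z(w) = 2*w*(-16 + w) (Z(w) = (-16 + w)*(2*w) = 2*w*(-16 + w))
(30977 - 21606) + Z(o(-1, -3*(-2) + 2)) = (30977 - 21606) + 2*(-17)*(-16 - 17) = 9371 + 2*(-17)*(-33) = 9371 + 1122 = 10493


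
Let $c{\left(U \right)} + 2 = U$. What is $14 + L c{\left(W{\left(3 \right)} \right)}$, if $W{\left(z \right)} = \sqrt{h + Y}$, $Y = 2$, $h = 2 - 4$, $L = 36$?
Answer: $-58$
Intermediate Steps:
$h = -2$
$W{\left(z \right)} = 0$ ($W{\left(z \right)} = \sqrt{-2 + 2} = \sqrt{0} = 0$)
$c{\left(U \right)} = -2 + U$
$14 + L c{\left(W{\left(3 \right)} \right)} = 14 + 36 \left(-2 + 0\right) = 14 + 36 \left(-2\right) = 14 - 72 = -58$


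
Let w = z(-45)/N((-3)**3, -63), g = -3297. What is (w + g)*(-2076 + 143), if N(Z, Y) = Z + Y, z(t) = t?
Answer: 12744269/2 ≈ 6.3721e+6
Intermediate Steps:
N(Z, Y) = Y + Z
w = 1/2 (w = -45/(-63 + (-3)**3) = -45/(-63 - 27) = -45/(-90) = -45*(-1/90) = 1/2 ≈ 0.50000)
(w + g)*(-2076 + 143) = (1/2 - 3297)*(-2076 + 143) = -6593/2*(-1933) = 12744269/2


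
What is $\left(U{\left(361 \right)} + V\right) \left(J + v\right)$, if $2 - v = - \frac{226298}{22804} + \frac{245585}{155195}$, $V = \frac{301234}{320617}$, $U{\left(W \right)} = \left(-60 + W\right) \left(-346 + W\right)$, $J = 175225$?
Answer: $\frac{8163049619266257245317}{10315317943666} \approx 7.9135 \cdot 10^{8}$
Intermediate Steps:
$U{\left(W \right)} = \left(-346 + W\right) \left(-60 + W\right)$
$V = \frac{301234}{320617}$ ($V = 301234 \cdot \frac{1}{320617} = \frac{301234}{320617} \approx 0.93954$)
$v = \frac{3659813133}{353906678}$ ($v = 2 - \left(- \frac{226298}{22804} + \frac{245585}{155195}\right) = 2 - \left(\left(-226298\right) \frac{1}{22804} + 245585 \cdot \frac{1}{155195}\right) = 2 - \left(- \frac{113149}{11402} + \frac{49117}{31039}\right) = 2 - - \frac{2951999777}{353906678} = 2 + \frac{2951999777}{353906678} = \frac{3659813133}{353906678} \approx 10.341$)
$\left(U{\left(361 \right)} + V\right) \left(J + v\right) = \left(\left(20760 + 361^{2} - 146566\right) + \frac{301234}{320617}\right) \left(175225 + \frac{3659813133}{353906678}\right) = \left(\left(20760 + 130321 - 146566\right) + \frac{301234}{320617}\right) \frac{62016957465683}{353906678} = \left(4515 + \frac{301234}{320617}\right) \frac{62016957465683}{353906678} = \frac{1447886989}{320617} \cdot \frac{62016957465683}{353906678} = \frac{8163049619266257245317}{10315317943666}$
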